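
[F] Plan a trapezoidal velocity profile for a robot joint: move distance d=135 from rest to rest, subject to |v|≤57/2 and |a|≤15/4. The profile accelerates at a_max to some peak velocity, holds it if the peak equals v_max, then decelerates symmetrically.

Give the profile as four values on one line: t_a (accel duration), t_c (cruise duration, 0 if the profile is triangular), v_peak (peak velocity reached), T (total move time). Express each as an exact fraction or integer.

v_max²/a_max = (57/2)²/(15/4) = 1083/5
135 < 1083/5 ⇒ no cruise
v_peak = √(135·15/4) = √(2025/4) = 45/2
t_a = (45/2)/(15/4) = 6; t_c = 0
T = 2·6 = 12

t_a=6 t_c=0 v_peak=45/2 T=12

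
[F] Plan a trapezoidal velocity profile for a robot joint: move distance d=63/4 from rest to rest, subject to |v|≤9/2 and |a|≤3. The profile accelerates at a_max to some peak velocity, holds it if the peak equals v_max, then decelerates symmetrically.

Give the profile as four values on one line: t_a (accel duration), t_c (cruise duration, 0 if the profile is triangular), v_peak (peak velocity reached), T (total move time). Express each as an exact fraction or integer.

(v_max)²/a_max = (9/2)²/3 = 27/4
63/4 ≥ 27/4 so v_max reached
t_a = (9/2)/3 = 3/2; v_peak = 9/2
d_cruise = 63/4 − 27/4 = 9; t_c = 9/(9/2) = 2
T = 2·3/2 + 2 = 5

t_a=3/2 t_c=2 v_peak=9/2 T=5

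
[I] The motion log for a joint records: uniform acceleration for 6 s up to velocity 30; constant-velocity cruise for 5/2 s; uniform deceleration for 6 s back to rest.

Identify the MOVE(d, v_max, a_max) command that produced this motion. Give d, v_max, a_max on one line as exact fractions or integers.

a_max = 30/6 = 5
d_a = ½·30·6 = 90; d_c = 30·5/2 = 75
d = 2·90 + 75 = 255
t_c = 5/2 > 0 so v_max = 30

d=255 v_max=30 a_max=5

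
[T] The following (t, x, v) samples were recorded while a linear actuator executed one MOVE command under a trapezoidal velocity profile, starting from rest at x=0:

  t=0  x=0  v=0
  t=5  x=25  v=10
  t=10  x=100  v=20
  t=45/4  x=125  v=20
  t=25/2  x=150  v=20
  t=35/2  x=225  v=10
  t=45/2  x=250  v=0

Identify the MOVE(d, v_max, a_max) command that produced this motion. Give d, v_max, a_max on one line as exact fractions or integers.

final state: t=45/2, x=250, v=0 → d = 250
a_max = (10−0)/(5−0) = 2
max v = 20 over t∈[10,25/2] → v_max = 20
check: 20·(10+5/2) = 250 ✓

d=250 v_max=20 a_max=2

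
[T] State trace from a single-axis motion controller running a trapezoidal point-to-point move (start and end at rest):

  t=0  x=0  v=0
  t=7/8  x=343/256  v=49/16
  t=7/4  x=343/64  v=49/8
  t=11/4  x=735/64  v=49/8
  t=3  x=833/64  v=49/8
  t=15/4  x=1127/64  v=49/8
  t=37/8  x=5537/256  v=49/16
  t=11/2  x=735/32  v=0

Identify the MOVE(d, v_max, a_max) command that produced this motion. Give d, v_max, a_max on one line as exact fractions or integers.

d=735/32 v_max=49/8 a_max=7/2

final state: t=11/2, x=735/32, v=0 → d = 735/32
a_max = (49/16−0)/(7/8−0) = 7/2
max v = 49/8 over t∈[7/4,15/4] → v_max = 49/8
check: 49/8·(7/4+2) = 735/32 ✓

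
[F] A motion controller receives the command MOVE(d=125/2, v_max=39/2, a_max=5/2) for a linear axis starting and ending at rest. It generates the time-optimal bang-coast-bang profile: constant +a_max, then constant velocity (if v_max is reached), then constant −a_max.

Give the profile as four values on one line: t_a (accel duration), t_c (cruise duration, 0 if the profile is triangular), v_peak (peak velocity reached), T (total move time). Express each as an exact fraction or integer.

vₘ²/aₘ = (39/2)²/(5/2) = 1521/10
125/2 < 1521/10 → triangular
v_peak = √(125/2·5/2) = √(625/4) = 25/2
t_a = (25/2)/(5/2) = 5; t_c = 0
T = 2·5 = 10

t_a=5 t_c=0 v_peak=25/2 T=10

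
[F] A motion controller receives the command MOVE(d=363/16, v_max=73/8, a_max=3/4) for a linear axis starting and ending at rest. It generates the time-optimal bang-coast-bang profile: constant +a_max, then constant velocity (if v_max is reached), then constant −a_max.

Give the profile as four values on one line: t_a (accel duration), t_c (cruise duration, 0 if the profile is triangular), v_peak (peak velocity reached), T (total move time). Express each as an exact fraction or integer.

t_a=11/2 t_c=0 v_peak=33/8 T=11

(v_max)²/a_max = (73/8)²/(3/4) = 5329/48
363/16 < 5329/48 so t_c = 0
v_peak = √(363/16·3/4) = √(1089/64) = 33/8
t_a = (33/8)/(3/4) = 11/2; t_c = 0
T = 2·11/2 = 11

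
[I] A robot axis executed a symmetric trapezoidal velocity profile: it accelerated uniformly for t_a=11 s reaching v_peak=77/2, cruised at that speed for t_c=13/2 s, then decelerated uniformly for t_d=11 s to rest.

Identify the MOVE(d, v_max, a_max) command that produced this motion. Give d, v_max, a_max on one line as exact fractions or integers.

a_max = (77/2)/11 = 7/2
d_a = ½·77/2·11 = 847/4; d_c = 77/2·13/2 = 1001/4
d = 2·847/4 + 1001/4 = 2695/4
t_c = 13/2 > 0 → v_max = v_peak = 77/2

d=2695/4 v_max=77/2 a_max=7/2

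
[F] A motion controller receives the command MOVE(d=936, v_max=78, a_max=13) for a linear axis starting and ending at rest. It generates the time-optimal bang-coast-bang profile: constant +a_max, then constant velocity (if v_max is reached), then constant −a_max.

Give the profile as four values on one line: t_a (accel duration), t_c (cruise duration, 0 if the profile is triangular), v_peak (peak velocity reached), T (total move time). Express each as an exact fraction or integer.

t_a=6 t_c=6 v_peak=78 T=18

v_max²/a_max = 78²/13 = 468
936 ≥ 468 so v_max reached
t_a = 78/13 = 6; v_peak = 78
d_cruise = 936 − 468 = 468; t_c = 468/78 = 6
T = 2·6 + 6 = 18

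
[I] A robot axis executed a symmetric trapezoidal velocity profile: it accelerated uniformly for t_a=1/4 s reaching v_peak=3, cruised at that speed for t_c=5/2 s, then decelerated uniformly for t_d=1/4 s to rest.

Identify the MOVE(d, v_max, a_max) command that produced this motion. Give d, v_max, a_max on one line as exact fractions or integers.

a_max = 3/(1/4) = 12
d_a = ½·3·1/4 = 3/8; d_c = 3·5/2 = 15/2
d = 2·3/8 + 15/2 = 33/4
t_c = 5/2 > 0 ⇒ limit active, v_max = 3

d=33/4 v_max=3 a_max=12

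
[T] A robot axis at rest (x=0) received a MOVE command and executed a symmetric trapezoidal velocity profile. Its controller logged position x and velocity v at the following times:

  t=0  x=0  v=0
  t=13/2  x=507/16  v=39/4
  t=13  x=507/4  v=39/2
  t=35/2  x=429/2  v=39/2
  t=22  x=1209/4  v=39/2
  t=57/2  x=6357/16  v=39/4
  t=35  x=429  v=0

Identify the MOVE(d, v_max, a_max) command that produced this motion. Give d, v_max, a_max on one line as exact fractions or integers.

final state: t=35, x=429, v=0 → d = 429
a_max = (39/4−0)/(13/2−0) = 3/2
max v = 39/2 over t∈[13,22] → v_max = 39/2
check: 39/2·(13+9) = 429 ✓

d=429 v_max=39/2 a_max=3/2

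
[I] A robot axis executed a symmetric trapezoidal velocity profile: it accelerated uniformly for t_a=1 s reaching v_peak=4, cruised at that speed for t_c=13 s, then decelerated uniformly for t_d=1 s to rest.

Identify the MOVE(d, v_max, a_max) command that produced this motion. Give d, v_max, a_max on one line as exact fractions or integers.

a_max = 4/1 = 4
d_a = ½·4·1 = 2; d_c = 4·13 = 52
d = 2·2 + 52 = 56
t_c = 13 > 0 → v_max = v_peak = 4

d=56 v_max=4 a_max=4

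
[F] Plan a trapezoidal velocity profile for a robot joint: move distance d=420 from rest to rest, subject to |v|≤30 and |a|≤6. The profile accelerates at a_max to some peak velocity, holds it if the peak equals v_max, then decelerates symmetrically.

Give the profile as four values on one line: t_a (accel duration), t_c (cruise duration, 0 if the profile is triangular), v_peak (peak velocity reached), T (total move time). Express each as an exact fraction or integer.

v_max²/a_max = 30²/6 = 150
420 ≥ 150 so v_max reached
t_a = 30/6 = 5; v_peak = 30
d_cruise = 420 − 150 = 270; t_c = 270/30 = 9
T = 2·5 + 9 = 19

t_a=5 t_c=9 v_peak=30 T=19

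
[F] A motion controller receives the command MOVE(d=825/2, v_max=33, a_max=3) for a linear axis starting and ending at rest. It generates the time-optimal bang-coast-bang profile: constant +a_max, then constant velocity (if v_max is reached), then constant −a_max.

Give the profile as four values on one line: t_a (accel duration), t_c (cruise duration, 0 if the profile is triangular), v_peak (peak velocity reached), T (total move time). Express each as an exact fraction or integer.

t_a=11 t_c=3/2 v_peak=33 T=47/2

(v_max)²/a_max = 33²/3 = 363
825/2 ≥ 363 so v_max reached
t_a = 33/3 = 11; v_peak = 33
d_cruise = 825/2 − 363 = 99/2; t_c = (99/2)/33 = 3/2
T = 2·11 + 3/2 = 47/2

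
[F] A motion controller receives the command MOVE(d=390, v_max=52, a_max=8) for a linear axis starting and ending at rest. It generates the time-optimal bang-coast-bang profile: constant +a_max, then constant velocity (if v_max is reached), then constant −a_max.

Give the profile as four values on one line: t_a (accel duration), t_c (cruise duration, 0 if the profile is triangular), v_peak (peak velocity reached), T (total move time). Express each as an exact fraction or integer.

t_a=13/2 t_c=1 v_peak=52 T=14

v_max²/a_max = 52²/8 = 338
390 ≥ 338 ⇒ cruise phase
t_a = 52/8 = 13/2; v_peak = 52
d_cruise = 390 − 338 = 52; t_c = 52/52 = 1
T = 2·13/2 + 1 = 14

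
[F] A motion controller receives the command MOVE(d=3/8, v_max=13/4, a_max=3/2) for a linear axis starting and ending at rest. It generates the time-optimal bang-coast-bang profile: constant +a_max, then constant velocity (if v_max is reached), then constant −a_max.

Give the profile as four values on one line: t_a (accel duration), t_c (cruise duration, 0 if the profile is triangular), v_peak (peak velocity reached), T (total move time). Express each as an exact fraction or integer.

(v_max)²/a_max = (13/4)²/(3/2) = 169/24
3/8 < 169/24 ⇒ no cruise
v_peak = √(3/8·3/2) = √(9/16) = 3/4
t_a = (3/4)/(3/2) = 1/2; t_c = 0
T = 2·1/2 = 1

t_a=1/2 t_c=0 v_peak=3/4 T=1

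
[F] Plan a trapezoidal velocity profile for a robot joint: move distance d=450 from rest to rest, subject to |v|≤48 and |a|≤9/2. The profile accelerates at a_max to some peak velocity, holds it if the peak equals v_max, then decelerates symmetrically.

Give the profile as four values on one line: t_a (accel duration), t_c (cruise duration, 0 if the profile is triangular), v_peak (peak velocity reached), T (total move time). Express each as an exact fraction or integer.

vₘ²/aₘ = 48²/(9/2) = 512
450 < 512 so t_c = 0
v_peak = √(450·9/2) = √2025 = 45
t_a = 45/(9/2) = 10; t_c = 0
T = 2·10 = 20

t_a=10 t_c=0 v_peak=45 T=20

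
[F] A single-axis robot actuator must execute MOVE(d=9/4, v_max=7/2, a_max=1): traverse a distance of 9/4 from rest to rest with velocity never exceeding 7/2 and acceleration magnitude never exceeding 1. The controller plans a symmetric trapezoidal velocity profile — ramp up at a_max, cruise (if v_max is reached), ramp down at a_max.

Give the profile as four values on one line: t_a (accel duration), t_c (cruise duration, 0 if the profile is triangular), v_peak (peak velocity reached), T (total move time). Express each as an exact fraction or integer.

v_max²/a_max = (7/2)²/1 = 49/4
9/4 < 49/4 → triangular
v_peak = √(9/4·1) = √(9/4) = 3/2
t_a = (3/2)/1 = 3/2; t_c = 0
T = 2·3/2 = 3

t_a=3/2 t_c=0 v_peak=3/2 T=3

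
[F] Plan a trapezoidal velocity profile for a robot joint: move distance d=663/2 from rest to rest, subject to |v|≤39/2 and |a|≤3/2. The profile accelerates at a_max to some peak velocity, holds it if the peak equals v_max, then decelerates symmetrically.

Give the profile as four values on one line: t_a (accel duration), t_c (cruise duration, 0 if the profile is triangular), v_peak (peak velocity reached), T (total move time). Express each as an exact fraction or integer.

t_a=13 t_c=4 v_peak=39/2 T=30

(v_max)²/a_max = (39/2)²/(3/2) = 507/2
663/2 ≥ 507/2 ⇒ cruise phase
t_a = (39/2)/(3/2) = 13; v_peak = 39/2
d_cruise = 663/2 − 507/2 = 78; t_c = 78/(39/2) = 4
T = 2·13 + 4 = 30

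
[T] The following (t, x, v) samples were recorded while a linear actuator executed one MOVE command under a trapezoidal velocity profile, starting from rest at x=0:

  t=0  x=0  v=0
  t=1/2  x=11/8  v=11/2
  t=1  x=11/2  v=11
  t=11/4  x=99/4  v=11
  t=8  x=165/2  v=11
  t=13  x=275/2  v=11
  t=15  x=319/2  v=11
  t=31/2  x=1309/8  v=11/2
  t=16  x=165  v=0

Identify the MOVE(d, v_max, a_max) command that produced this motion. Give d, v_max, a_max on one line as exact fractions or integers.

final state: t=16, x=165, v=0 → d = 165
a_max = (11/2−0)/(1/2−0) = 11
max v = 11 over t∈[1,15] → v_max = 11
check: 11·(1+14) = 165 ✓

d=165 v_max=11 a_max=11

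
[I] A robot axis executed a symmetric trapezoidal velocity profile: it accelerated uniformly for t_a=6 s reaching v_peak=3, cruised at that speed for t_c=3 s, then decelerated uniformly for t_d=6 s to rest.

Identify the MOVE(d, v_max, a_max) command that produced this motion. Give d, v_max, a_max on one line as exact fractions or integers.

a_max = 3/6 = 1/2
d_a = ½·3·6 = 9; d_c = 3·3 = 9
d = 2·9 + 9 = 27
t_c = 3 > 0 so v_max = 3

d=27 v_max=3 a_max=1/2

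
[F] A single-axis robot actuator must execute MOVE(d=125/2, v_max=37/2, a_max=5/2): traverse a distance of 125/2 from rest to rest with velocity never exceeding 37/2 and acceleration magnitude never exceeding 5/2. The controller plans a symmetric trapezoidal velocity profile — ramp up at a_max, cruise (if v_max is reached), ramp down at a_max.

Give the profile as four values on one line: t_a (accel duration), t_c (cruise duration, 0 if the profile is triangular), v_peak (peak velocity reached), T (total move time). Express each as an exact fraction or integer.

t_a=5 t_c=0 v_peak=25/2 T=10

vₘ²/aₘ = (37/2)²/(5/2) = 1369/10
125/2 < 1369/10 so t_c = 0
v_peak = √(125/2·5/2) = √(625/4) = 25/2
t_a = (25/2)/(5/2) = 5; t_c = 0
T = 2·5 = 10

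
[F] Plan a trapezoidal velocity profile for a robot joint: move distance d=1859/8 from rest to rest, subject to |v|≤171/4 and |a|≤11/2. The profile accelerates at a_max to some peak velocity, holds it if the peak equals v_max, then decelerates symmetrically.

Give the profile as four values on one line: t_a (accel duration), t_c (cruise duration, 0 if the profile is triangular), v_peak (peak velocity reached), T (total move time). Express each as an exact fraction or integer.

t_a=13/2 t_c=0 v_peak=143/4 T=13

(v_max)²/a_max = (171/4)²/(11/2) = 29241/88
1859/8 < 29241/88 so t_c = 0
v_peak = √(1859/8·11/2) = √(20449/16) = 143/4
t_a = (143/4)/(11/2) = 13/2; t_c = 0
T = 2·13/2 = 13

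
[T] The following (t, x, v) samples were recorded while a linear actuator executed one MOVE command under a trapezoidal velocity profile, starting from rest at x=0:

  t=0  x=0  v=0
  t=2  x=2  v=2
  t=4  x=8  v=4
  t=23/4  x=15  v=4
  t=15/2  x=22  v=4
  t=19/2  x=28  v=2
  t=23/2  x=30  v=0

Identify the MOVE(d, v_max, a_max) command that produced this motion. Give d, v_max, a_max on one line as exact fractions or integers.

final state: t=23/2, x=30, v=0 → d = 30
a_max = (2−0)/(2−0) = 1
max v = 4 over t∈[4,15/2] → v_max = 4
check: 4·(4+7/2) = 30 ✓

d=30 v_max=4 a_max=1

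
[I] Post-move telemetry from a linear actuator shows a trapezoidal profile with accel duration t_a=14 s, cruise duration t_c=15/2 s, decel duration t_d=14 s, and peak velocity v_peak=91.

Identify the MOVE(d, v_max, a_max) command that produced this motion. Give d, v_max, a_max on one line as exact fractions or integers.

d=3913/2 v_max=91 a_max=13/2

a_max = 91/14 = 13/2
d_a = ½·91·14 = 637; d_c = 91·15/2 = 1365/2
d = 2·637 + 1365/2 = 3913/2
t_c = 15/2 > 0 → v_max = v_peak = 91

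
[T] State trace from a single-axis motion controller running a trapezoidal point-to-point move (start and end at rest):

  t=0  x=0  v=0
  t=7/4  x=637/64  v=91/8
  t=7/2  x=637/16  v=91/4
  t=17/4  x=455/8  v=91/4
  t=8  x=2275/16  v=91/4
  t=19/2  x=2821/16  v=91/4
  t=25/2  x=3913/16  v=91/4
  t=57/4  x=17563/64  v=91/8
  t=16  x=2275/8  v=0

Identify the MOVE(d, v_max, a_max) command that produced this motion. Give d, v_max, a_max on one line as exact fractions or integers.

final state: t=16, x=2275/8, v=0 → d = 2275/8
a_max = (91/8−0)/(7/4−0) = 13/2
max v = 91/4 over t∈[7/2,25/2] → v_max = 91/4
check: 91/4·(7/2+9) = 2275/8 ✓

d=2275/8 v_max=91/4 a_max=13/2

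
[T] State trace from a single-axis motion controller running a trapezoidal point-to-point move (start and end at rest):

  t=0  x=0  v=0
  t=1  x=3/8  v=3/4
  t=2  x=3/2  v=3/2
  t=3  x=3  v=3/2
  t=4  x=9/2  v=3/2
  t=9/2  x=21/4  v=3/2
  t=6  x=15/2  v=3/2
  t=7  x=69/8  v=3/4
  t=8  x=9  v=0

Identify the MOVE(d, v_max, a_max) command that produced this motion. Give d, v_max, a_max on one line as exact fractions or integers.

final state: t=8, x=9, v=0 → d = 9
a_max = (3/4−0)/(1−0) = 3/4
max v = 3/2 over t∈[2,6] → v_max = 3/2
check: 3/2·(2+4) = 9 ✓

d=9 v_max=3/2 a_max=3/4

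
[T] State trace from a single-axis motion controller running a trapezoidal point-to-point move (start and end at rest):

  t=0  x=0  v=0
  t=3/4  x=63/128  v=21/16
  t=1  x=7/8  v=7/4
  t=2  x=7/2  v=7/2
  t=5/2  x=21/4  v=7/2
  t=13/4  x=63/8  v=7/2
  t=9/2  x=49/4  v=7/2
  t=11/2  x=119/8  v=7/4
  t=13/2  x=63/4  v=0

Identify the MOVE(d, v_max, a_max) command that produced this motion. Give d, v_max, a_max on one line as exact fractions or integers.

d=63/4 v_max=7/2 a_max=7/4

final state: t=13/2, x=63/4, v=0 → d = 63/4
a_max = (21/16−0)/(3/4−0) = 7/4
max v = 7/2 over t∈[2,9/2] → v_max = 7/2
check: 7/2·(2+5/2) = 63/4 ✓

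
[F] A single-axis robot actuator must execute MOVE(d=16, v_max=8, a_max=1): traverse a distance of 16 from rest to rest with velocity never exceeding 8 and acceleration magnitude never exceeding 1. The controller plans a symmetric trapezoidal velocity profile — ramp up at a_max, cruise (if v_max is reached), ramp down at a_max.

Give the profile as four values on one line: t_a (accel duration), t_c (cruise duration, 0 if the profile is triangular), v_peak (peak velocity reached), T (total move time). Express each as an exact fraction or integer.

(v_max)²/a_max = 8²/1 = 64
16 < 64 ⇒ no cruise
v_peak = √(16·1) = √16 = 4
t_a = 4/1 = 4; t_c = 0
T = 2·4 = 8

t_a=4 t_c=0 v_peak=4 T=8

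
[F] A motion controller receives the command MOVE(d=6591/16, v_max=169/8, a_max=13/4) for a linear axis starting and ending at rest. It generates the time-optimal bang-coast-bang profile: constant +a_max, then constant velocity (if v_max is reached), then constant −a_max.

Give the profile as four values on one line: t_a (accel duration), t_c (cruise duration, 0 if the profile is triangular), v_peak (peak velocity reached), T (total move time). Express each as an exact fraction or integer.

t_a=13/2 t_c=13 v_peak=169/8 T=26

(v_max)²/a_max = (169/8)²/(13/4) = 2197/16
6591/16 ≥ 2197/16 → trapezoidal
t_a = (169/8)/(13/4) = 13/2; v_peak = 169/8
d_cruise = 6591/16 − 2197/16 = 2197/8; t_c = (2197/8)/(169/8) = 13
T = 2·13/2 + 13 = 26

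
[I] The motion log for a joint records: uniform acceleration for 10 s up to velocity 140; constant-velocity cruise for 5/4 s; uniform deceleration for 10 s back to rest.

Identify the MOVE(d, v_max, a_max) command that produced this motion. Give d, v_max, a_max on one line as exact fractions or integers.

d=1575 v_max=140 a_max=14

a_max = 140/10 = 14
d_a = ½·140·10 = 700; d_c = 140·5/4 = 175
d = 2·700 + 175 = 1575
t_c = 5/4 > 0 so v_max = 140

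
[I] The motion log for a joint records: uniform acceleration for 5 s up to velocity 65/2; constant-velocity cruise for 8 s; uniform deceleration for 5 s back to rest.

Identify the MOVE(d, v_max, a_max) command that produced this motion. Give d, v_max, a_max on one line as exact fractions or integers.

a_max = (65/2)/5 = 13/2
d_a = ½·65/2·5 = 325/4; d_c = 65/2·8 = 260
d = 2·325/4 + 260 = 845/2
t_c = 8 > 0 so v_max = 65/2

d=845/2 v_max=65/2 a_max=13/2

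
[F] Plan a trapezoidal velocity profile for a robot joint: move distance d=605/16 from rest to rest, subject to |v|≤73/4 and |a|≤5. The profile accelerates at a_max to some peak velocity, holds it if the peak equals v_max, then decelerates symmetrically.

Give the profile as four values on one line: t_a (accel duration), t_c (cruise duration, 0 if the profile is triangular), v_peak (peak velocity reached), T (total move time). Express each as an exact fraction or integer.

t_a=11/4 t_c=0 v_peak=55/4 T=11/2

vₘ²/aₘ = (73/4)²/5 = 5329/80
605/16 < 5329/80 → triangular
v_peak = √(605/16·5) = √(3025/16) = 55/4
t_a = (55/4)/5 = 11/4; t_c = 0
T = 2·11/4 = 11/2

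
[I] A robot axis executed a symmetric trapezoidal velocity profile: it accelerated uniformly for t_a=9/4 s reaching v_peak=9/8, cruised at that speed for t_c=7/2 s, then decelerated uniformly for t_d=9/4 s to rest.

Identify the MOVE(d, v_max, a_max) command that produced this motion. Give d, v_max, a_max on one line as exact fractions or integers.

d=207/32 v_max=9/8 a_max=1/2

a_max = (9/8)/(9/4) = 1/2
d_a = ½·9/8·9/4 = 81/64; d_c = 9/8·7/2 = 63/16
d = 2·81/64 + 63/16 = 207/32
t_c = 7/2 > 0 so v_max = 9/8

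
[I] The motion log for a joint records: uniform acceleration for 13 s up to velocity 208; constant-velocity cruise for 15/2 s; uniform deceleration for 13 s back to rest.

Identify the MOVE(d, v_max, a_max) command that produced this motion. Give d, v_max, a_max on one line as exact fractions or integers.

d=4264 v_max=208 a_max=16

a_max = 208/13 = 16
d_a = ½·208·13 = 1352; d_c = 208·15/2 = 1560
d = 2·1352 + 1560 = 4264
t_c = 15/2 > 0 so v_max = 208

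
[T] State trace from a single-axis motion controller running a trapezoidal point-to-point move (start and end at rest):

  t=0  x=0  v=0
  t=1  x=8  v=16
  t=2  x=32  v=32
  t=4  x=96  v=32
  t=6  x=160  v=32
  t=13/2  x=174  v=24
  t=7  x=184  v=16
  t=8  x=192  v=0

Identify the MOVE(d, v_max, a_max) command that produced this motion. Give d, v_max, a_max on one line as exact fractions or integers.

final state: t=8, x=192, v=0 → d = 192
a_max = (16−0)/(1−0) = 16
max v = 32 over t∈[2,6] → v_max = 32
check: 32·(2+4) = 192 ✓

d=192 v_max=32 a_max=16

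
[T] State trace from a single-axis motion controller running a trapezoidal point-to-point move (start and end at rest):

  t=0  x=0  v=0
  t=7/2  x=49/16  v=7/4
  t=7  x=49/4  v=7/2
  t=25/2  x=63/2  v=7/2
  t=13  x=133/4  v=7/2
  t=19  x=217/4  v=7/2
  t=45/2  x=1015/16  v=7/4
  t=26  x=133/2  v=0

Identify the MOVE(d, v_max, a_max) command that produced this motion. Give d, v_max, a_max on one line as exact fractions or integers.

final state: t=26, x=133/2, v=0 → d = 133/2
a_max = (7/4−0)/(7/2−0) = 1/2
max v = 7/2 over t∈[7,19] → v_max = 7/2
check: 7/2·(7+12) = 133/2 ✓

d=133/2 v_max=7/2 a_max=1/2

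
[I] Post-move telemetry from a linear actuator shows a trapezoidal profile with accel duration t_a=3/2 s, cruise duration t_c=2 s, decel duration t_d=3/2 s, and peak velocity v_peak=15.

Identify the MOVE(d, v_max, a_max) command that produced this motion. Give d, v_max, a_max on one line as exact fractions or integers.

d=105/2 v_max=15 a_max=10

a_max = 15/(3/2) = 10
d_a = ½·15·3/2 = 45/4; d_c = 15·2 = 30
d = 2·45/4 + 30 = 105/2
t_c = 2 > 0 ⇒ limit active, v_max = 15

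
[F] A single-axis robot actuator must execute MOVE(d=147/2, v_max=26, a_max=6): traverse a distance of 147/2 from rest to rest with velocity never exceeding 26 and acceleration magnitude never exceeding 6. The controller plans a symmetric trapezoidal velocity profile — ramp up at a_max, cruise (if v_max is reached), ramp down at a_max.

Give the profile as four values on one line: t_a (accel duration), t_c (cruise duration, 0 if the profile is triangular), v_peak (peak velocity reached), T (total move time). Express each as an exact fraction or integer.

t_a=7/2 t_c=0 v_peak=21 T=7

vₘ²/aₘ = 26²/6 = 338/3
147/2 < 338/3 ⇒ no cruise
v_peak = √(147/2·6) = √441 = 21
t_a = 21/6 = 7/2; t_c = 0
T = 2·7/2 = 7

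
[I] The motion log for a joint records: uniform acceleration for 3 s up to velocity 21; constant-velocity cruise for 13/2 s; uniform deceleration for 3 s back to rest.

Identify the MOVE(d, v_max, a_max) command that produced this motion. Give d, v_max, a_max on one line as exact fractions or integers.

a_max = 21/3 = 7
d_a = ½·21·3 = 63/2; d_c = 21·13/2 = 273/2
d = 2·63/2 + 273/2 = 399/2
t_c = 13/2 > 0 ⇒ limit active, v_max = 21

d=399/2 v_max=21 a_max=7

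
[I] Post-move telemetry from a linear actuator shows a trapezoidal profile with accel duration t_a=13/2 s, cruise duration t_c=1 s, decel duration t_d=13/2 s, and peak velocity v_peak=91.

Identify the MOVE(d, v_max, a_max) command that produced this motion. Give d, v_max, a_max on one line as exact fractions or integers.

d=1365/2 v_max=91 a_max=14

a_max = 91/(13/2) = 14
d_a = ½·91·13/2 = 1183/4; d_c = 91·1 = 91
d = 2·1183/4 + 91 = 1365/2
t_c = 1 > 0 so v_max = 91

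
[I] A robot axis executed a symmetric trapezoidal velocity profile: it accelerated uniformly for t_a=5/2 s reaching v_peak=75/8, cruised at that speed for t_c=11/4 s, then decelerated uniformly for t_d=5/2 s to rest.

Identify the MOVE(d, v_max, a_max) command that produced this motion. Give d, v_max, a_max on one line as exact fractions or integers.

d=1575/32 v_max=75/8 a_max=15/4

a_max = (75/8)/(5/2) = 15/4
d_a = ½·75/8·5/2 = 375/32; d_c = 75/8·11/4 = 825/32
d = 2·375/32 + 825/32 = 1575/32
t_c = 11/4 > 0 so v_max = 75/8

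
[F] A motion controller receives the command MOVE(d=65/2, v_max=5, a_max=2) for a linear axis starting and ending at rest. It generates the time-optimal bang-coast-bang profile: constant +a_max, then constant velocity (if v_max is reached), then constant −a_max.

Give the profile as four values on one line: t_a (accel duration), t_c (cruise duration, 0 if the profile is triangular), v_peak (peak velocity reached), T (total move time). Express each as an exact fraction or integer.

vₘ²/aₘ = 5²/2 = 25/2
65/2 ≥ 25/2 so v_max reached
t_a = 5/2; v_peak = 5
d_cruise = 65/2 − 25/2 = 20; t_c = 20/5 = 4
T = 2·5/2 + 4 = 9

t_a=5/2 t_c=4 v_peak=5 T=9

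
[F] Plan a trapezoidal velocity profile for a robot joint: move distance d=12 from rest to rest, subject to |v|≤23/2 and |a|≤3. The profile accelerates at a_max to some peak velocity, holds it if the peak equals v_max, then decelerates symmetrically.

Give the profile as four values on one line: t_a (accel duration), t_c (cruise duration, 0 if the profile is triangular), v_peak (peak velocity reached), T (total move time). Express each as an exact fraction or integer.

v_max²/a_max = (23/2)²/3 = 529/12
12 < 529/12 → triangular
v_peak = √(12·3) = √36 = 6
t_a = 6/3 = 2; t_c = 0
T = 2·2 = 4

t_a=2 t_c=0 v_peak=6 T=4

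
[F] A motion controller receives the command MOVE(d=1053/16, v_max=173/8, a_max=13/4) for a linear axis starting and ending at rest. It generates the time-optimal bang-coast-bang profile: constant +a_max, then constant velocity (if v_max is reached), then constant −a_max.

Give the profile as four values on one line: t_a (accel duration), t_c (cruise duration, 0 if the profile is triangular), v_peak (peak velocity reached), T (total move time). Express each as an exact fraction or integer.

t_a=9/2 t_c=0 v_peak=117/8 T=9

vₘ²/aₘ = (173/8)²/(13/4) = 29929/208
1053/16 < 29929/208 so t_c = 0
v_peak = √(1053/16·13/4) = √(13689/64) = 117/8
t_a = (117/8)/(13/4) = 9/2; t_c = 0
T = 2·9/2 = 9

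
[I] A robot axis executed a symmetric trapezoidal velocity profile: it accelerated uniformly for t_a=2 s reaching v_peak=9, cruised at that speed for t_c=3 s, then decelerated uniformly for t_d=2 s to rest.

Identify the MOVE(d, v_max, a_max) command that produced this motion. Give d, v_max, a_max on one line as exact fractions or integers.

a_max = 9/2
d_a = ½·9·2 = 9; d_c = 9·3 = 27
d = 2·9 + 27 = 45
t_c = 3 > 0 ⇒ limit active, v_max = 9

d=45 v_max=9 a_max=9/2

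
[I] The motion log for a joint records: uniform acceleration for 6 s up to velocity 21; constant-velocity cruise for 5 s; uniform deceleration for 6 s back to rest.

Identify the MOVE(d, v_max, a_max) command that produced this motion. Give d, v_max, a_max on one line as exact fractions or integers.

a_max = 21/6 = 7/2
d_a = ½·21·6 = 63; d_c = 21·5 = 105
d = 2·63 + 105 = 231
t_c = 5 > 0 ⇒ limit active, v_max = 21

d=231 v_max=21 a_max=7/2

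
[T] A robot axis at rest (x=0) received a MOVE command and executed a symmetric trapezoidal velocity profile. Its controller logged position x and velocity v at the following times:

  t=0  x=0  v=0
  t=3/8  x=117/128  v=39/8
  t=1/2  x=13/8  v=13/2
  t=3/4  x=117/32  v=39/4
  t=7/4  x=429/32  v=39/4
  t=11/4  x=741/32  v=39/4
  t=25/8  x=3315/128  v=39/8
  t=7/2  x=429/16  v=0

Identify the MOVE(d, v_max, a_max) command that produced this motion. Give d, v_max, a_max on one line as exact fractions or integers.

d=429/16 v_max=39/4 a_max=13

final state: t=7/2, x=429/16, v=0 → d = 429/16
a_max = (39/8−0)/(3/8−0) = 13
max v = 39/4 over t∈[3/4,11/4] → v_max = 39/4
check: 39/4·(3/4+2) = 429/16 ✓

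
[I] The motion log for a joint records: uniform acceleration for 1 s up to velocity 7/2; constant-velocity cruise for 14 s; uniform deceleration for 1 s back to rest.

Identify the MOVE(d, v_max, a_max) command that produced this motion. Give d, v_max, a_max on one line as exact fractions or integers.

d=105/2 v_max=7/2 a_max=7/2

a_max = (7/2)/1 = 7/2
d_a = ½·7/2·1 = 7/4; d_c = 7/2·14 = 49
d = 2·7/4 + 49 = 105/2
t_c = 14 > 0 ⇒ limit active, v_max = 7/2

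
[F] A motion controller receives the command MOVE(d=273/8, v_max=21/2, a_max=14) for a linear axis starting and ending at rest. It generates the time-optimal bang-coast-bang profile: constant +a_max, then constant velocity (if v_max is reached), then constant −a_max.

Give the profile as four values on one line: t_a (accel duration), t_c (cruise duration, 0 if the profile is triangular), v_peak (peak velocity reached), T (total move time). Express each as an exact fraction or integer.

v_max²/a_max = (21/2)²/14 = 63/8
273/8 ≥ 63/8 → trapezoidal
t_a = (21/2)/14 = 3/4; v_peak = 21/2
d_cruise = 273/8 − 63/8 = 105/4; t_c = (105/4)/(21/2) = 5/2
T = 2·3/4 + 5/2 = 4

t_a=3/4 t_c=5/2 v_peak=21/2 T=4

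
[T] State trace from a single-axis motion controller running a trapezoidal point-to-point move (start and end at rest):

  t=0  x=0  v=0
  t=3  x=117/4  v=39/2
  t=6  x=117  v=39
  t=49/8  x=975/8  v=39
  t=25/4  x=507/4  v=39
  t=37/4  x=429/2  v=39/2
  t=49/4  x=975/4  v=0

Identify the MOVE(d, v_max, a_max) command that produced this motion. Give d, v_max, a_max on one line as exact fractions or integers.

d=975/4 v_max=39 a_max=13/2

final state: t=49/4, x=975/4, v=0 → d = 975/4
a_max = (39/2−0)/(3−0) = 13/2
max v = 39 over t∈[6,25/4] → v_max = 39
check: 39·(6+1/4) = 975/4 ✓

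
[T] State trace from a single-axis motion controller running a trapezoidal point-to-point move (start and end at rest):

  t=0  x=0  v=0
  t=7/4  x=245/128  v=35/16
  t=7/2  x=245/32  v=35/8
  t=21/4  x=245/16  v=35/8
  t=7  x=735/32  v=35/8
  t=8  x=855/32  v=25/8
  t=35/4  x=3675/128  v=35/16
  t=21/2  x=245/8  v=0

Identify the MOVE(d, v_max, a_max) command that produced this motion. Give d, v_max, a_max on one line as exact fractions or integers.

d=245/8 v_max=35/8 a_max=5/4

final state: t=21/2, x=245/8, v=0 → d = 245/8
a_max = (35/16−0)/(7/4−0) = 5/4
max v = 35/8 over t∈[7/2,7] → v_max = 35/8
check: 35/8·(7/2+7/2) = 245/8 ✓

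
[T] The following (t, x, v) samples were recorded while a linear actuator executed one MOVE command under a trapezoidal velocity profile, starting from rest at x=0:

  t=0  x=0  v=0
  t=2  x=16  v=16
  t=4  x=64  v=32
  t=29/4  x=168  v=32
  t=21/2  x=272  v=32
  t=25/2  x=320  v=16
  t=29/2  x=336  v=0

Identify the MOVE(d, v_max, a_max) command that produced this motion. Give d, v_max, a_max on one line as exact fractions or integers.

final state: t=29/2, x=336, v=0 → d = 336
a_max = (16−0)/(2−0) = 8
max v = 32 over t∈[4,21/2] → v_max = 32
check: 32·(4+13/2) = 336 ✓

d=336 v_max=32 a_max=8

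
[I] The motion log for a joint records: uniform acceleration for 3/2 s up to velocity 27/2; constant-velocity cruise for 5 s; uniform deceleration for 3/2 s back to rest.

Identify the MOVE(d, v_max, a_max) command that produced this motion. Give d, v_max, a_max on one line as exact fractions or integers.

d=351/4 v_max=27/2 a_max=9

a_max = (27/2)/(3/2) = 9
d_a = ½·27/2·3/2 = 81/8; d_c = 27/2·5 = 135/2
d = 2·81/8 + 135/2 = 351/4
t_c = 5 > 0 ⇒ limit active, v_max = 27/2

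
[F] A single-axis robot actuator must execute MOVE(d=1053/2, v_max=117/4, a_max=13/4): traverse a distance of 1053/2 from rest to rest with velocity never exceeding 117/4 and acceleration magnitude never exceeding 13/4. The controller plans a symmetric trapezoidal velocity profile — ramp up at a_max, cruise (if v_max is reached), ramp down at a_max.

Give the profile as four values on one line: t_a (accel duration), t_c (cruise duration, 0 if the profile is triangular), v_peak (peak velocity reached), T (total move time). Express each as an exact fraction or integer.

v_max²/a_max = (117/4)²/(13/4) = 1053/4
1053/2 ≥ 1053/4 ⇒ cruise phase
t_a = (117/4)/(13/4) = 9; v_peak = 117/4
d_cruise = 1053/2 − 1053/4 = 1053/4; t_c = (1053/4)/(117/4) = 9
T = 2·9 + 9 = 27

t_a=9 t_c=9 v_peak=117/4 T=27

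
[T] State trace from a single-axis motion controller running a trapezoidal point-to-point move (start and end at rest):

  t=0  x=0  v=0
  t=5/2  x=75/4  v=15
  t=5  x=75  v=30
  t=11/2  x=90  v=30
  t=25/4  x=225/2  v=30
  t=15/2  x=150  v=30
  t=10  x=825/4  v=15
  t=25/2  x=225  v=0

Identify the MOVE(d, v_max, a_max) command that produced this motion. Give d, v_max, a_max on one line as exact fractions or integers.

d=225 v_max=30 a_max=6

final state: t=25/2, x=225, v=0 → d = 225
a_max = (15−0)/(5/2−0) = 6
max v = 30 over t∈[5,15/2] → v_max = 30
check: 30·(5+5/2) = 225 ✓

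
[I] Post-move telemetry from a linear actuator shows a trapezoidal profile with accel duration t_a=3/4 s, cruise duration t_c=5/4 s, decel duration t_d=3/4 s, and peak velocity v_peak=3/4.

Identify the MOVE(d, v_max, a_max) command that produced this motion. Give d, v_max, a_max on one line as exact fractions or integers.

a_max = (3/4)/(3/4) = 1
d_a = ½·3/4·3/4 = 9/32; d_c = 3/4·5/4 = 15/16
d = 2·9/32 + 15/16 = 3/2
t_c = 5/4 > 0 so v_max = 3/4

d=3/2 v_max=3/4 a_max=1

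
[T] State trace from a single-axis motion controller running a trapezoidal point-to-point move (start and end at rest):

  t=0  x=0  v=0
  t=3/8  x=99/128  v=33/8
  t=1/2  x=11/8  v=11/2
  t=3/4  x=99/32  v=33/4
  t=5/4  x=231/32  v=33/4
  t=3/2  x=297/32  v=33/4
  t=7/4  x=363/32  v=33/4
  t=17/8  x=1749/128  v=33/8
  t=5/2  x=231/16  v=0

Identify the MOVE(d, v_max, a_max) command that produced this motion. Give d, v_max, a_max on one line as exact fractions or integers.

d=231/16 v_max=33/4 a_max=11

final state: t=5/2, x=231/16, v=0 → d = 231/16
a_max = (33/8−0)/(3/8−0) = 11
max v = 33/4 over t∈[3/4,7/4] → v_max = 33/4
check: 33/4·(3/4+1) = 231/16 ✓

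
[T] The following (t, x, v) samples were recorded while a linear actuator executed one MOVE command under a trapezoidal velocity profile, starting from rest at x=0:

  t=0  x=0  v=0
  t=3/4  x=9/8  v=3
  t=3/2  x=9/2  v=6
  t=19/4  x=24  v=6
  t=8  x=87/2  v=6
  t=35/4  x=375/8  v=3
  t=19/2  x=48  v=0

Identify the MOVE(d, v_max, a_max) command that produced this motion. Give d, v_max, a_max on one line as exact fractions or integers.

d=48 v_max=6 a_max=4

final state: t=19/2, x=48, v=0 → d = 48
a_max = (3−0)/(3/4−0) = 4
max v = 6 over t∈[3/2,8] → v_max = 6
check: 6·(3/2+13/2) = 48 ✓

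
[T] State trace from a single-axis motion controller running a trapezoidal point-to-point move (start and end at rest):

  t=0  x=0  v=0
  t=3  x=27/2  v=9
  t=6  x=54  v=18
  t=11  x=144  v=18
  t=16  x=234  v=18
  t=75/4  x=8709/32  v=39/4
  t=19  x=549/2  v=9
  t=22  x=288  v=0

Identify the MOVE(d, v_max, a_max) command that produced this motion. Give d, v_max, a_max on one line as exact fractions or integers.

d=288 v_max=18 a_max=3

final state: t=22, x=288, v=0 → d = 288
a_max = (9−0)/(3−0) = 3
max v = 18 over t∈[6,16] → v_max = 18
check: 18·(6+10) = 288 ✓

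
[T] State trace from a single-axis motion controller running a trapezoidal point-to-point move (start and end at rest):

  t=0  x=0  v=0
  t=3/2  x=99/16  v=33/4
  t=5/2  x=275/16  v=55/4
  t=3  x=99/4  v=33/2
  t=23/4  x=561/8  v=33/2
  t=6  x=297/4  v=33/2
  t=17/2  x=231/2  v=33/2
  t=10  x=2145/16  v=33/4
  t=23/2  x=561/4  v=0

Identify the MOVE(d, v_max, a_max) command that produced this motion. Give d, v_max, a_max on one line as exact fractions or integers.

d=561/4 v_max=33/2 a_max=11/2

final state: t=23/2, x=561/4, v=0 → d = 561/4
a_max = (33/4−0)/(3/2−0) = 11/2
max v = 33/2 over t∈[3,17/2] → v_max = 33/2
check: 33/2·(3+11/2) = 561/4 ✓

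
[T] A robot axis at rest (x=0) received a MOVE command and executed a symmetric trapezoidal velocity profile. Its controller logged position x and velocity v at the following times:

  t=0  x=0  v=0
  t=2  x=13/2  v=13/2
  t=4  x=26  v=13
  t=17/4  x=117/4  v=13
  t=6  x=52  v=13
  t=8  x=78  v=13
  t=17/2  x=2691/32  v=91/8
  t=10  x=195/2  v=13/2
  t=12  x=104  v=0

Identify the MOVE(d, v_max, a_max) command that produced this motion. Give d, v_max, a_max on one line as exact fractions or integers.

d=104 v_max=13 a_max=13/4

final state: t=12, x=104, v=0 → d = 104
a_max = (13/2−0)/(2−0) = 13/4
max v = 13 over t∈[4,8] → v_max = 13
check: 13·(4+4) = 104 ✓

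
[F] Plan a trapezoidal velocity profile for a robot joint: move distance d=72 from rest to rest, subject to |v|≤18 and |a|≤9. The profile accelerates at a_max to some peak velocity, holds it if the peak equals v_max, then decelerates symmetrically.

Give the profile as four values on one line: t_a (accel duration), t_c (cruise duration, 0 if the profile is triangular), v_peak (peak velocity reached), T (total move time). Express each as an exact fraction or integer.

(v_max)²/a_max = 18²/9 = 36
72 ≥ 36 ⇒ cruise phase
t_a = 18/9 = 2; v_peak = 18
d_cruise = 72 − 36 = 36; t_c = 36/18 = 2
T = 2·2 + 2 = 6

t_a=2 t_c=2 v_peak=18 T=6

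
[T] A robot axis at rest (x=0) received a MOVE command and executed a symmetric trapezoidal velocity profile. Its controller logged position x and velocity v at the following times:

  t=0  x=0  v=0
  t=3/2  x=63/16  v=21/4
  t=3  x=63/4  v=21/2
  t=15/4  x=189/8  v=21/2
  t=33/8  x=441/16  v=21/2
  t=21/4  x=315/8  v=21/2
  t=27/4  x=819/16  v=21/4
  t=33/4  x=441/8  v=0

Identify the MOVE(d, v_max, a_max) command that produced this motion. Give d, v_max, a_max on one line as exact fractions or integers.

final state: t=33/4, x=441/8, v=0 → d = 441/8
a_max = (21/4−0)/(3/2−0) = 7/2
max v = 21/2 over t∈[3,21/4] → v_max = 21/2
check: 21/2·(3+9/4) = 441/8 ✓

d=441/8 v_max=21/2 a_max=7/2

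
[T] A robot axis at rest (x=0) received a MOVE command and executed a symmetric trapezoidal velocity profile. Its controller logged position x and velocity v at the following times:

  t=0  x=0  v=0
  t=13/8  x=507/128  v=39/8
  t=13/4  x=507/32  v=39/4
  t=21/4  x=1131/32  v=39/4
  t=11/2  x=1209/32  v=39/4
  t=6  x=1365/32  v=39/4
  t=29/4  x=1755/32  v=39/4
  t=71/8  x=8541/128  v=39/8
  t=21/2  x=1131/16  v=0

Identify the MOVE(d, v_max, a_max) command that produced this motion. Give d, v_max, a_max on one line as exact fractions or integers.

d=1131/16 v_max=39/4 a_max=3

final state: t=21/2, x=1131/16, v=0 → d = 1131/16
a_max = (39/8−0)/(13/8−0) = 3
max v = 39/4 over t∈[13/4,29/4] → v_max = 39/4
check: 39/4·(13/4+4) = 1131/16 ✓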